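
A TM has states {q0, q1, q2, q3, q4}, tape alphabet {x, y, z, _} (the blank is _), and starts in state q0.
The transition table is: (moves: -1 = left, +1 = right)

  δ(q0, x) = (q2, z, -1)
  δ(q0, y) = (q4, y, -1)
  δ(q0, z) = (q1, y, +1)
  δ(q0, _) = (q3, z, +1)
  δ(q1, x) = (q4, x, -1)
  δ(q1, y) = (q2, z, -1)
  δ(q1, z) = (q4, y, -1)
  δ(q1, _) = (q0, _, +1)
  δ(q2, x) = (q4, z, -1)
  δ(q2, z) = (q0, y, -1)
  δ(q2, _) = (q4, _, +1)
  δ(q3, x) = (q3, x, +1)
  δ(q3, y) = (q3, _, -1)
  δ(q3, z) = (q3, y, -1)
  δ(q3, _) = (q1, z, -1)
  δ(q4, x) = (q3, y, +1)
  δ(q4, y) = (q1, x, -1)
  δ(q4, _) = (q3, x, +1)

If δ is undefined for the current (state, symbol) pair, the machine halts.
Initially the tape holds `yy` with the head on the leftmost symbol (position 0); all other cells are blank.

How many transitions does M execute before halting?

q0 | ___[y]y   read y → write y, move -1, go to q4
q4 | __[_]yy   read _ → write x, move +1, go to q3
q3 | __x[y]y   read y → write _, move -1, go to q3
q3 | __[x]_y   read x → write x, move +1, go to q3
q3 | __x[_]y   read _ → write z, move -1, go to q1
q1 | __[x]zy   read x → write x, move -1, go to q4
q4 | _[_]xzy   read _ → write x, move +1, go to q3
q3 | _x[x]zy   read x → write x, move +1, go to q3
q3 | _xx[z]y   read z → write y, move -1, go to q3
q3 | _x[x]yy   read x → write x, move +1, go to q3
q3 | _xx[y]y   read y → write _, move -1, go to q3
q3 | _x[x]_y   read x → write x, move +1, go to q3
q3 | _xx[_]y   read _ → write z, move -1, go to q1
q1 | _x[x]zy   read x → write x, move -1, go to q4
q4 | _[x]xzy   read x → write y, move +1, go to q3
q3 | _y[x]zy   read x → write x, move +1, go to q3
q3 | _yx[z]y   read z → write y, move -1, go to q3
q3 | _y[x]yy   read x → write x, move +1, go to q3
q3 | _yx[y]y   read y → write _, move -1, go to q3
q3 | _y[x]_y   read x → write x, move +1, go to q3
q3 | _yx[_]y   read _ → write z, move -1, go to q1
q1 | _y[x]zy   read x → write x, move -1, go to q4
q4 | _[y]xzy   read y → write x, move -1, go to q1
q1 | [_]xxzy   read _ → write _, move +1, go to q0
q0 | _[x]xzy   read x → write z, move -1, go to q2
q2 | [_]zxzy   read _ → write _, move +1, go to q4
q4 | _[z]xzy
M halts after 26 transitions.

26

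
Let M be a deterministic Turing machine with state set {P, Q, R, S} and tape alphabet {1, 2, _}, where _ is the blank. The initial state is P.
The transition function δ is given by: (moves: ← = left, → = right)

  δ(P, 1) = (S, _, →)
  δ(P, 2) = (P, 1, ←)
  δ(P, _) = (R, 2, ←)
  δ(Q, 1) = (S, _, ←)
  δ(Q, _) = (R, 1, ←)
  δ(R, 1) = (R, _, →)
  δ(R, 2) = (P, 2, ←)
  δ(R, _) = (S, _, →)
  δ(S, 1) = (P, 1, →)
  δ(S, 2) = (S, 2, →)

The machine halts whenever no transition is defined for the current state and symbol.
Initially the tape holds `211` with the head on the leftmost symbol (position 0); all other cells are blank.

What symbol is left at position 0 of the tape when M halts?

1

state=P head=0 tape=__[2]11__   (P,2)→(P,1,←)
state=P head=-1 tape=_[_]111__   (P,_)→(R,2,←)
state=R head=-2 tape=[_]2111__   (R,_)→(S,_,→)
state=S head=-1 tape=_[2]111__   (S,2)→(S,2,→)
state=S head=0 tape=_2[1]11__   (S,1)→(P,1,→)
state=P head=1 tape=_21[1]1__   (P,1)→(S,_,→)
state=S head=2 tape=_21_[1]__   (S,1)→(P,1,→)
state=P head=3 tape=_21_1[_]_   (P,_)→(R,2,←)
state=R head=2 tape=_21_[1]2_   (R,1)→(R,_,→)
state=R head=3 tape=_21__[2]_   (R,2)→(P,2,←)
state=P head=2 tape=_21_[_]2_   (P,_)→(R,2,←)
state=R head=1 tape=_21[_]22_   (R,_)→(S,_,→)
state=S head=2 tape=_21_[2]2_   (S,2)→(S,2,→)
state=S head=3 tape=_21_2[2]_   (S,2)→(S,2,→)
state=S head=4 tape=_21_22[_]
Cell 0 holds 1 when M halts.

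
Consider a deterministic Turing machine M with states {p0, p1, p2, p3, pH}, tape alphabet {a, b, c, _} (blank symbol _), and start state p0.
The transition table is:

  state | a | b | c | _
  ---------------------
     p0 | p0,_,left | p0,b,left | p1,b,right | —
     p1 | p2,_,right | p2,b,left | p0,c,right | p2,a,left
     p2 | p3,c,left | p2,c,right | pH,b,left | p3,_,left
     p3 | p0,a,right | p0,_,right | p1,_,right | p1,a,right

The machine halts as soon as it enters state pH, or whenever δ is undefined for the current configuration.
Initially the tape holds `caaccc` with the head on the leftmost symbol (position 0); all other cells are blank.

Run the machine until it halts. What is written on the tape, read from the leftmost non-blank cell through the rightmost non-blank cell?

p0 | [c]aaccc__   read c → write b, move right, go to p1
p1 | b[a]accc__   read a → write _, move right, go to p2
p2 | b_[a]ccc__   read a → write c, move left, go to p3
p3 | b[_]cccc__   read _ → write a, move right, go to p1
p1 | ba[c]ccc__   read c → write c, move right, go to p0
p0 | bac[c]cc__   read c → write b, move right, go to p1
p1 | bacb[c]c__   read c → write c, move right, go to p0
p0 | bacbc[c]__   read c → write b, move right, go to p1
p1 | bacbcb[_]_   read _ → write a, move left, go to p2
p2 | bacbc[b]a_   read b → write c, move right, go to p2
p2 | bacbcc[a]_   read a → write c, move left, go to p3
p3 | bacbc[c]c_   read c → write _, move right, go to p1
p1 | bacbc_[c]_   read c → write c, move right, go to p0
p0 | bacbc_c[_]
The non-blank tape span at halt is bacbc_c.

bacbc_c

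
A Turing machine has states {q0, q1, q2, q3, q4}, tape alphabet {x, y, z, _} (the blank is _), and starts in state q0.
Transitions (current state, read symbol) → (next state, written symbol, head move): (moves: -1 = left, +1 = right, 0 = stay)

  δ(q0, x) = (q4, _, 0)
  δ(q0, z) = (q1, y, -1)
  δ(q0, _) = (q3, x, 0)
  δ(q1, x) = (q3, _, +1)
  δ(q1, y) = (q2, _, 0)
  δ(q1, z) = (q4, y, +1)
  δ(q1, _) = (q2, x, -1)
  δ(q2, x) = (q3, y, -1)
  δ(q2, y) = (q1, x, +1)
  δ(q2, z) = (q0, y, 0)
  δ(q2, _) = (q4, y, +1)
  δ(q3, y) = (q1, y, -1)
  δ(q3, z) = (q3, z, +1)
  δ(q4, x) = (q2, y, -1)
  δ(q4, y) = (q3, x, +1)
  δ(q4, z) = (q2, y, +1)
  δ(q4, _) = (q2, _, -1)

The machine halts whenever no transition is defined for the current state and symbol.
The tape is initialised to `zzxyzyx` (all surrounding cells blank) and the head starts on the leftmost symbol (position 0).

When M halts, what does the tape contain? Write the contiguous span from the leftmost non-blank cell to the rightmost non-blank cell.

xyxzxyzyx

state=q0 head=0 tape=__[z]zxyzyx   (q0,z)→(q1,y,-1)
state=q1 head=-1 tape=_[_]yzxyzyx   (q1,_)→(q2,x,-1)
state=q2 head=-2 tape=[_]xyzxyzyx   (q2,_)→(q4,y,+1)
state=q4 head=-1 tape=y[x]yzxyzyx   (q4,x)→(q2,y,-1)
state=q2 head=-2 tape=[y]yyzxyzyx   (q2,y)→(q1,x,+1)
state=q1 head=-1 tape=x[y]yzxyzyx   (q1,y)→(q2,_,0)
state=q2 head=-1 tape=x[_]yzxyzyx   (q2,_)→(q4,y,+1)
state=q4 head=0 tape=xy[y]zxyzyx   (q4,y)→(q3,x,+1)
state=q3 head=1 tape=xyx[z]xyzyx   (q3,z)→(q3,z,+1)
state=q3 head=2 tape=xyxz[x]yzyx
The non-blank tape span at halt is xyxzxyzyx.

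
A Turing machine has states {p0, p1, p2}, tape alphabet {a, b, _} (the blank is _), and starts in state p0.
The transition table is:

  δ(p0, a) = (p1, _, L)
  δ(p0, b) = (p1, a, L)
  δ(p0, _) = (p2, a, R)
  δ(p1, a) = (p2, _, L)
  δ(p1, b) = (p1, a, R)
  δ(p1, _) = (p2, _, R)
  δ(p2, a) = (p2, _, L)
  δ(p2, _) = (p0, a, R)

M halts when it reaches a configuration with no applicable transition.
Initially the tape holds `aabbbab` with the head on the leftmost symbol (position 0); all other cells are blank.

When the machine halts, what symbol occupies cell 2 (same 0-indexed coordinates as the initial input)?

state=p0 head=0 tape=___[a]abbbab   (p0,a)→(p1,_,L)
state=p1 head=-1 tape=__[_]_abbbab   (p1,_)→(p2,_,R)
state=p2 head=0 tape=___[_]abbbab   (p2,_)→(p0,a,R)
state=p0 head=1 tape=___a[a]bbbab   (p0,a)→(p1,_,L)
state=p1 head=0 tape=___[a]_bbbab   (p1,a)→(p2,_,L)
state=p2 head=-1 tape=__[_]__bbbab   (p2,_)→(p0,a,R)
state=p0 head=0 tape=__a[_]_bbbab   (p0,_)→(p2,a,R)
state=p2 head=1 tape=__aa[_]bbbab   (p2,_)→(p0,a,R)
state=p0 head=2 tape=__aaa[b]bbab   (p0,b)→(p1,a,L)
state=p1 head=1 tape=__aa[a]abbab   (p1,a)→(p2,_,L)
state=p2 head=0 tape=__a[a]_abbab   (p2,a)→(p2,_,L)
state=p2 head=-1 tape=__[a]__abbab   (p2,a)→(p2,_,L)
state=p2 head=-2 tape=_[_]___abbab   (p2,_)→(p0,a,R)
state=p0 head=-1 tape=_a[_]__abbab   (p0,_)→(p2,a,R)
state=p2 head=0 tape=_aa[_]_abbab   (p2,_)→(p0,a,R)
state=p0 head=1 tape=_aaa[_]abbab   (p0,_)→(p2,a,R)
state=p2 head=2 tape=_aaaa[a]bbab   (p2,a)→(p2,_,L)
state=p2 head=1 tape=_aaa[a]_bbab   (p2,a)→(p2,_,L)
state=p2 head=0 tape=_aa[a]__bbab   (p2,a)→(p2,_,L)
state=p2 head=-1 tape=_a[a]___bbab   (p2,a)→(p2,_,L)
state=p2 head=-2 tape=_[a]____bbab   (p2,a)→(p2,_,L)
state=p2 head=-3 tape=[_]_____bbab   (p2,_)→(p0,a,R)
state=p0 head=-2 tape=a[_]____bbab   (p0,_)→(p2,a,R)
state=p2 head=-1 tape=aa[_]___bbab   (p2,_)→(p0,a,R)
state=p0 head=0 tape=aaa[_]__bbab   (p0,_)→(p2,a,R)
state=p2 head=1 tape=aaaa[_]_bbab   (p2,_)→(p0,a,R)
state=p0 head=2 tape=aaaaa[_]bbab   (p0,_)→(p2,a,R)
state=p2 head=3 tape=aaaaaa[b]bab
Cell 2 holds a when M halts.

a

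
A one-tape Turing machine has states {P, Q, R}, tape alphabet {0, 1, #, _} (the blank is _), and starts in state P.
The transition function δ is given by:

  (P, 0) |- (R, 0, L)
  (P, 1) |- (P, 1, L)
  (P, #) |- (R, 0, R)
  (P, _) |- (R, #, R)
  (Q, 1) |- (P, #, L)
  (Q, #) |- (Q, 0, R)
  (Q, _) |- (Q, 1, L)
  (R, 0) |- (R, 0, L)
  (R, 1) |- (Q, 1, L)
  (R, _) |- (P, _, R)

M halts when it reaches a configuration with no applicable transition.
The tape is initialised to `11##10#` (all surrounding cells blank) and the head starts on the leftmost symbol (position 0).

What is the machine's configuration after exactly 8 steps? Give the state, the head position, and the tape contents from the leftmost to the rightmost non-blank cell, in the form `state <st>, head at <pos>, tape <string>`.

state R, head at -2, tape 0#1##10#

P | __[1]1##10#   read 1 → write 1, move L, go to P
P | _[_]11##10#   read _ → write #, move R, go to R
R | _#[1]1##10#   read 1 → write 1, move L, go to Q
Q | _[#]11##10#   read # → write 0, move R, go to Q
Q | _0[1]1##10#   read 1 → write #, move L, go to P
P | _[0]#1##10#   read 0 → write 0, move L, go to R
R | [_]0#1##10#   read _ → write _, move R, go to P
P | _[0]#1##10#   read 0 → write 0, move L, go to R
R | [_]0#1##10#
After 8 steps: state R, head at -2, tape 0#1##10#.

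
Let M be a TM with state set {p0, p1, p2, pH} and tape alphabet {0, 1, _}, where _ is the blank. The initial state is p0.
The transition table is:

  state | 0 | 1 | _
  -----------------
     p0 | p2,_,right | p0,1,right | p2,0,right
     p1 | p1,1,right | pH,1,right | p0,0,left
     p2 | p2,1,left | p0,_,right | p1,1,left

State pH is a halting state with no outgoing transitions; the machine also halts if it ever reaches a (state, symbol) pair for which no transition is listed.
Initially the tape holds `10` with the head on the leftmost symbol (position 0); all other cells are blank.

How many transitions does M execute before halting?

state=p0 head=0 tape=[1]0____   (p0,1)→(p0,1,right)
state=p0 head=1 tape=1[0]____   (p0,0)→(p2,_,right)
state=p2 head=2 tape=1_[_]___   (p2,_)→(p1,1,left)
state=p1 head=1 tape=1[_]1___   (p1,_)→(p0,0,left)
state=p0 head=0 tape=[1]01___   (p0,1)→(p0,1,right)
state=p0 head=1 tape=1[0]1___   (p0,0)→(p2,_,right)
state=p2 head=2 tape=1_[1]___   (p2,1)→(p0,_,right)
state=p0 head=3 tape=1__[_]__   (p0,_)→(p2,0,right)
state=p2 head=4 tape=1__0[_]_   (p2,_)→(p1,1,left)
state=p1 head=3 tape=1__[0]1_   (p1,0)→(p1,1,right)
state=p1 head=4 tape=1__1[1]_   (p1,1)→(pH,1,right)
state=pH head=5 tape=1__11[_]
M halts after 11 transitions.

11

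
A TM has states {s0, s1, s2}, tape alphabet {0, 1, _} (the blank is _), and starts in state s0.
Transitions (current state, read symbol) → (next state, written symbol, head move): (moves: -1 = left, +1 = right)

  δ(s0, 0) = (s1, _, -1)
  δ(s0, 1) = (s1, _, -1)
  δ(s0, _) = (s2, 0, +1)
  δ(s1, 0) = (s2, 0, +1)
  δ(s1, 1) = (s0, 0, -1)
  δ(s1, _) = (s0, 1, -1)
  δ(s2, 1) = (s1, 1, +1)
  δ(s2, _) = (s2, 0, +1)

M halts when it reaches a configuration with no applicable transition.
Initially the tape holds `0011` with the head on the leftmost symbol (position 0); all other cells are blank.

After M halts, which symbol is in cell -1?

state=s0 head=0 tape=__[0]011   (s0,0)→(s1,_,-1)
state=s1 head=-1 tape=_[_]_011   (s1,_)→(s0,1,-1)
state=s0 head=-2 tape=[_]1_011   (s0,_)→(s2,0,+1)
state=s2 head=-1 tape=0[1]_011   (s2,1)→(s1,1,+1)
state=s1 head=0 tape=01[_]011   (s1,_)→(s0,1,-1)
state=s0 head=-1 tape=0[1]1011   (s0,1)→(s1,_,-1)
state=s1 head=-2 tape=[0]_1011   (s1,0)→(s2,0,+1)
state=s2 head=-1 tape=0[_]1011   (s2,_)→(s2,0,+1)
state=s2 head=0 tape=00[1]011   (s2,1)→(s1,1,+1)
state=s1 head=1 tape=001[0]11   (s1,0)→(s2,0,+1)
state=s2 head=2 tape=0010[1]1   (s2,1)→(s1,1,+1)
state=s1 head=3 tape=00101[1]   (s1,1)→(s0,0,-1)
state=s0 head=2 tape=0010[1]0   (s0,1)→(s1,_,-1)
state=s1 head=1 tape=001[0]_0   (s1,0)→(s2,0,+1)
state=s2 head=2 tape=0010[_]0   (s2,_)→(s2,0,+1)
state=s2 head=3 tape=00100[0]
Cell -1 holds 0 when M halts.

0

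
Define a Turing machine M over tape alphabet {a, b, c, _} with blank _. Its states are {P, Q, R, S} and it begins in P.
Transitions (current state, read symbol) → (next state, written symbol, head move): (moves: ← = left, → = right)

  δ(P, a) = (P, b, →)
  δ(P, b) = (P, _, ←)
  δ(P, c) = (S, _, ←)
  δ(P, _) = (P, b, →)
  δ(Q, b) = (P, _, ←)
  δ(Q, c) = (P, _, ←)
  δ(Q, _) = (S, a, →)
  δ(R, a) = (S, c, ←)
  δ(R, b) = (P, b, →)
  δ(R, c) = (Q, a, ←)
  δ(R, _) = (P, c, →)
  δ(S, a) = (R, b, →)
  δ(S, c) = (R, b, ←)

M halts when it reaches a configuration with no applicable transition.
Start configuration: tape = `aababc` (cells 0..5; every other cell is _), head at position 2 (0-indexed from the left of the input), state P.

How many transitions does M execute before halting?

state=P head=2 tape=aa[b]abc   (P,b)→(P,_,←)
state=P head=1 tape=a[a]_abc   (P,a)→(P,b,→)
state=P head=2 tape=ab[_]abc   (P,_)→(P,b,→)
state=P head=3 tape=abb[a]bc   (P,a)→(P,b,→)
state=P head=4 tape=abbb[b]c   (P,b)→(P,_,←)
state=P head=3 tape=abb[b]_c   (P,b)→(P,_,←)
state=P head=2 tape=ab[b]__c   (P,b)→(P,_,←)
state=P head=1 tape=a[b]___c   (P,b)→(P,_,←)
state=P head=0 tape=[a]____c   (P,a)→(P,b,→)
state=P head=1 tape=b[_]___c   (P,_)→(P,b,→)
state=P head=2 tape=bb[_]__c   (P,_)→(P,b,→)
state=P head=3 tape=bbb[_]_c   (P,_)→(P,b,→)
state=P head=4 tape=bbbb[_]c   (P,_)→(P,b,→)
state=P head=5 tape=bbbbb[c]   (P,c)→(S,_,←)
state=S head=4 tape=bbbb[b]_
M halts after 14 transitions.

14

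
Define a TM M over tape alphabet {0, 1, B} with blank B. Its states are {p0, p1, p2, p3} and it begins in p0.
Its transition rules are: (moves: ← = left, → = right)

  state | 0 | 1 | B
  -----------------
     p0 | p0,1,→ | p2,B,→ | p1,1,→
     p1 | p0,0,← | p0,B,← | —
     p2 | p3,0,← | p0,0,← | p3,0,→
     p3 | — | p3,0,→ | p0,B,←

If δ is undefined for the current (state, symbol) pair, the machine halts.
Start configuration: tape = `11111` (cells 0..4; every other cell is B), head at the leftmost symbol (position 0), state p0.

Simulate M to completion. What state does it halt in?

p0 | B[1]1111   read 1 → write B, move →, go to p2
p2 | BB[1]111   read 1 → write 0, move ←, go to p0
p0 | B[B]0111   read B → write 1, move →, go to p1
p1 | B1[0]111   read 0 → write 0, move ←, go to p0
p0 | B[1]0111   read 1 → write B, move →, go to p2
p2 | BB[0]111   read 0 → write 0, move ←, go to p3
p3 | B[B]0111   read B → write B, move ←, go to p0
p0 | [B]B0111   read B → write 1, move →, go to p1
p1 | 1[B]0111
No transition is defined for (p1, B); M halts in state p1.

p1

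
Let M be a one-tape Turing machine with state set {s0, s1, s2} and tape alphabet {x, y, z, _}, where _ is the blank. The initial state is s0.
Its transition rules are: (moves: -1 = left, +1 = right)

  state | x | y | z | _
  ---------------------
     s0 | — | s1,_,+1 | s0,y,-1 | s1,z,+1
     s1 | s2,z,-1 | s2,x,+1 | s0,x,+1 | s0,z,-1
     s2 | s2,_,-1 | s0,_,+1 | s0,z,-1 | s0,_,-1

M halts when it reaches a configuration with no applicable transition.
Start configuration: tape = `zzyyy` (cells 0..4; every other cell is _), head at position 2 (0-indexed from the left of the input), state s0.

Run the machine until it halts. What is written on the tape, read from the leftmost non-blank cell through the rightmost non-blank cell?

s0 | zz[y]yy__   read y → write _, move +1, go to s1
s1 | zz_[y]y__   read y → write x, move +1, go to s2
s2 | zz_x[y]__   read y → write _, move +1, go to s0
s0 | zz_x_[_]_   read _ → write z, move +1, go to s1
s1 | zz_x_z[_]   read _ → write z, move -1, go to s0
s0 | zz_x_[z]z   read z → write y, move -1, go to s0
s0 | zz_x[_]yz   read _ → write z, move +1, go to s1
s1 | zz_xz[y]z   read y → write x, move +1, go to s2
s2 | zz_xzx[z]   read z → write z, move -1, go to s0
s0 | zz_xz[x]z
The non-blank tape span at halt is zz_xzxz.

zz_xzxz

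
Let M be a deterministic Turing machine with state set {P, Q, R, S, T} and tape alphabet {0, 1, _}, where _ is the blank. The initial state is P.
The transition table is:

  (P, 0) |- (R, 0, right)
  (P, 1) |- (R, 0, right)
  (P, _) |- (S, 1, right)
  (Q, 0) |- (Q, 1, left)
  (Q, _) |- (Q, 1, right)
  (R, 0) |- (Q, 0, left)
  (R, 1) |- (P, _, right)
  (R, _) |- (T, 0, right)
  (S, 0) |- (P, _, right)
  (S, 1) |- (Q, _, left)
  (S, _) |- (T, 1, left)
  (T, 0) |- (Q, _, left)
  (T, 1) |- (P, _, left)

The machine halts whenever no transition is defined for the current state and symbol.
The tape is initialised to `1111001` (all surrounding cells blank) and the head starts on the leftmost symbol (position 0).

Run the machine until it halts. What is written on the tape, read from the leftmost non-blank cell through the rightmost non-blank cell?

0_01101

state=P head=0 tape=[1]111001   (P,1)→(R,0,right)
state=R head=1 tape=0[1]11001   (R,1)→(P,_,right)
state=P head=2 tape=0_[1]1001   (P,1)→(R,0,right)
state=R head=3 tape=0_0[1]001   (R,1)→(P,_,right)
state=P head=4 tape=0_0_[0]01   (P,0)→(R,0,right)
state=R head=5 tape=0_0_0[0]1   (R,0)→(Q,0,left)
state=Q head=4 tape=0_0_[0]01   (Q,0)→(Q,1,left)
state=Q head=3 tape=0_0[_]101   (Q,_)→(Q,1,right)
state=Q head=4 tape=0_01[1]01
The non-blank tape span at halt is 0_01101.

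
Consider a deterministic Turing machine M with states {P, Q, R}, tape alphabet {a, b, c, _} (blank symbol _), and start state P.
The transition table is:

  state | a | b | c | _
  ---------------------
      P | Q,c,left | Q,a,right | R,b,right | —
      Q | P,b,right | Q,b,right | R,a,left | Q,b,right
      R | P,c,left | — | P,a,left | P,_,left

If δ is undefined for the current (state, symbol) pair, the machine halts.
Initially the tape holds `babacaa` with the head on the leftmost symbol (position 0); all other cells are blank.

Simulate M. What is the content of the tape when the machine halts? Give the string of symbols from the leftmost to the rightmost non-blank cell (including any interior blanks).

abacaaa

P | [b]abacaa   read b → write a, move right, go to Q
Q | a[a]bacaa   read a → write b, move right, go to P
P | ab[b]acaa   read b → write a, move right, go to Q
Q | aba[a]caa   read a → write b, move right, go to P
P | abab[c]aa   read c → write b, move right, go to R
R | ababb[a]a   read a → write c, move left, go to P
P | abab[b]ca   read b → write a, move right, go to Q
Q | ababa[c]a   read c → write a, move left, go to R
R | abab[a]aa   read a → write c, move left, go to P
P | aba[b]caa   read b → write a, move right, go to Q
Q | abaa[c]aa   read c → write a, move left, go to R
R | aba[a]aaa   read a → write c, move left, go to P
P | ab[a]caaa   read a → write c, move left, go to Q
Q | a[b]ccaaa   read b → write b, move right, go to Q
Q | ab[c]caaa   read c → write a, move left, go to R
R | a[b]acaaa
The non-blank tape span at halt is abacaaa.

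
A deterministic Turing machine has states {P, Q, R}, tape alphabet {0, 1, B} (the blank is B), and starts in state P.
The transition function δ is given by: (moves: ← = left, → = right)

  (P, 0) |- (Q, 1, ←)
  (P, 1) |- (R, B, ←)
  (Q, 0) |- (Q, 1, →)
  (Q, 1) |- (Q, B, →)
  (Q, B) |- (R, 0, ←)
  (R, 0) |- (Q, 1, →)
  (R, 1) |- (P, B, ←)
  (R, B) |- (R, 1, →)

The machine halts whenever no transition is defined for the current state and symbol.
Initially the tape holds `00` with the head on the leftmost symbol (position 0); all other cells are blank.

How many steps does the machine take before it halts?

8

state=P head=0 tape=BB[0]0B   (P,0)→(Q,1,←)
state=Q head=-1 tape=B[B]10B   (Q,B)→(R,0,←)
state=R head=-2 tape=[B]010B   (R,B)→(R,1,→)
state=R head=-1 tape=1[0]10B   (R,0)→(Q,1,→)
state=Q head=0 tape=11[1]0B   (Q,1)→(Q,B,→)
state=Q head=1 tape=11B[0]B   (Q,0)→(Q,1,→)
state=Q head=2 tape=11B1[B]   (Q,B)→(R,0,←)
state=R head=1 tape=11B[1]0   (R,1)→(P,B,←)
state=P head=0 tape=11[B]B0
M halts after 8 transitions.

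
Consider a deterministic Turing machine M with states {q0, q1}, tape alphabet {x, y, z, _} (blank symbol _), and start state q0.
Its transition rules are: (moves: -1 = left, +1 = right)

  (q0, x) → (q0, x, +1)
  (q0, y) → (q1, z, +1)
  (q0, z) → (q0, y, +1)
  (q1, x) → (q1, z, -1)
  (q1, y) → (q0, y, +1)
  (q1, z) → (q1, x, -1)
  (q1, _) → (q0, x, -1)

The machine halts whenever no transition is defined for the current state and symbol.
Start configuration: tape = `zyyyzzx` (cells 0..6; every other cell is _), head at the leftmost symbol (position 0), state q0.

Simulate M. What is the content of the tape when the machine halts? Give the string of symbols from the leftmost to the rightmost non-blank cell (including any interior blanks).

yzyxxyx

state=q0 head=0 tape=[z]yyyzzx_   (q0,z)→(q0,y,+1)
state=q0 head=1 tape=y[y]yyzzx_   (q0,y)→(q1,z,+1)
state=q1 head=2 tape=yz[y]yzzx_   (q1,y)→(q0,y,+1)
state=q0 head=3 tape=yzy[y]zzx_   (q0,y)→(q1,z,+1)
state=q1 head=4 tape=yzyz[z]zx_   (q1,z)→(q1,x,-1)
state=q1 head=3 tape=yzy[z]xzx_   (q1,z)→(q1,x,-1)
state=q1 head=2 tape=yz[y]xxzx_   (q1,y)→(q0,y,+1)
state=q0 head=3 tape=yzy[x]xzx_   (q0,x)→(q0,x,+1)
state=q0 head=4 tape=yzyx[x]zx_   (q0,x)→(q0,x,+1)
state=q0 head=5 tape=yzyxx[z]x_   (q0,z)→(q0,y,+1)
state=q0 head=6 tape=yzyxxy[x]_   (q0,x)→(q0,x,+1)
state=q0 head=7 tape=yzyxxyx[_]
The non-blank tape span at halt is yzyxxyx.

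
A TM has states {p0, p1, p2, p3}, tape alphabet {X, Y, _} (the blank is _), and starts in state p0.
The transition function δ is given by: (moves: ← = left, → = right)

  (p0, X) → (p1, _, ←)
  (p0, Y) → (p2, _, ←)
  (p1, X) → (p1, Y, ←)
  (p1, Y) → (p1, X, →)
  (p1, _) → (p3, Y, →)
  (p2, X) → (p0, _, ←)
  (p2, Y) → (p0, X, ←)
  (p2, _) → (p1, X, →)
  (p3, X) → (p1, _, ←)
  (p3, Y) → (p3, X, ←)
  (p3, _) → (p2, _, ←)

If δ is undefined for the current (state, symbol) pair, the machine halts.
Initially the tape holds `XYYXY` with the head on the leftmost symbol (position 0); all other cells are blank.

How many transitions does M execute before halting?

state=p0 head=0 tape=__[X]YYXY   (p0,X)→(p1,_,←)
state=p1 head=-1 tape=_[_]_YYXY   (p1,_)→(p3,Y,→)
state=p3 head=0 tape=_Y[_]YYXY   (p3,_)→(p2,_,←)
state=p2 head=-1 tape=_[Y]_YYXY   (p2,Y)→(p0,X,←)
state=p0 head=-2 tape=[_]X_YYXY
M halts after 4 transitions.

4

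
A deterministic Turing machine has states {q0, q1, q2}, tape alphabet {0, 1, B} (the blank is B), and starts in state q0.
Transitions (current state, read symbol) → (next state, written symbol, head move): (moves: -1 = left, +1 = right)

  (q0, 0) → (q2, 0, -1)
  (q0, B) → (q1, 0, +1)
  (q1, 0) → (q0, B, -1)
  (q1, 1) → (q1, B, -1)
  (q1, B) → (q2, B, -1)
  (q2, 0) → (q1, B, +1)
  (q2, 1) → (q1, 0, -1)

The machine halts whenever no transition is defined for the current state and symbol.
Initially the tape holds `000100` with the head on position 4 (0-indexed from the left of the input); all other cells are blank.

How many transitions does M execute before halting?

10

state=q0 head=4 tape=0001[0]0   (q0,0)→(q2,0,-1)
state=q2 head=3 tape=000[1]00   (q2,1)→(q1,0,-1)
state=q1 head=2 tape=00[0]000   (q1,0)→(q0,B,-1)
state=q0 head=1 tape=0[0]B000   (q0,0)→(q2,0,-1)
state=q2 head=0 tape=[0]0B000   (q2,0)→(q1,B,+1)
state=q1 head=1 tape=B[0]B000   (q1,0)→(q0,B,-1)
state=q0 head=0 tape=[B]BB000   (q0,B)→(q1,0,+1)
state=q1 head=1 tape=0[B]B000   (q1,B)→(q2,B,-1)
state=q2 head=0 tape=[0]BB000   (q2,0)→(q1,B,+1)
state=q1 head=1 tape=B[B]B000   (q1,B)→(q2,B,-1)
state=q2 head=0 tape=[B]BB000
M halts after 10 transitions.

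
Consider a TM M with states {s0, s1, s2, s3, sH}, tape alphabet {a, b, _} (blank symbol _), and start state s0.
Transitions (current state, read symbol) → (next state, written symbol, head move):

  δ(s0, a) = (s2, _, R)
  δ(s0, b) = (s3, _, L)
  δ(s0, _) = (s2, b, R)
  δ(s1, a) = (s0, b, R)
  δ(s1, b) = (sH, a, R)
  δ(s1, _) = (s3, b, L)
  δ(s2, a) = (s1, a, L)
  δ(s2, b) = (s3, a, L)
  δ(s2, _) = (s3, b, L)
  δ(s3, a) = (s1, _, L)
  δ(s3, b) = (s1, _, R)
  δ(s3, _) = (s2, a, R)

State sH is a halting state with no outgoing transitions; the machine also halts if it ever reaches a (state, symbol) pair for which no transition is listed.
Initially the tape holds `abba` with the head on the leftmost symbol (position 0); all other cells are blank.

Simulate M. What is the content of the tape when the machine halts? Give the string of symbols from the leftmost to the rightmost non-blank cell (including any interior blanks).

b_aa

state=s0 head=0 tape=[a]bba   (s0,a)→(s2,_,R)
state=s2 head=1 tape=_[b]ba   (s2,b)→(s3,a,L)
state=s3 head=0 tape=[_]aba   (s3,_)→(s2,a,R)
state=s2 head=1 tape=a[a]ba   (s2,a)→(s1,a,L)
state=s1 head=0 tape=[a]aba   (s1,a)→(s0,b,R)
state=s0 head=1 tape=b[a]ba   (s0,a)→(s2,_,R)
state=s2 head=2 tape=b_[b]a   (s2,b)→(s3,a,L)
state=s3 head=1 tape=b[_]aa   (s3,_)→(s2,a,R)
state=s2 head=2 tape=ba[a]a   (s2,a)→(s1,a,L)
state=s1 head=1 tape=b[a]aa   (s1,a)→(s0,b,R)
state=s0 head=2 tape=bb[a]a   (s0,a)→(s2,_,R)
state=s2 head=3 tape=bb_[a]   (s2,a)→(s1,a,L)
state=s1 head=2 tape=bb[_]a   (s1,_)→(s3,b,L)
state=s3 head=1 tape=b[b]ba   (s3,b)→(s1,_,R)
state=s1 head=2 tape=b_[b]a   (s1,b)→(sH,a,R)
state=sH head=3 tape=b_a[a]
The non-blank tape span at halt is b_aa.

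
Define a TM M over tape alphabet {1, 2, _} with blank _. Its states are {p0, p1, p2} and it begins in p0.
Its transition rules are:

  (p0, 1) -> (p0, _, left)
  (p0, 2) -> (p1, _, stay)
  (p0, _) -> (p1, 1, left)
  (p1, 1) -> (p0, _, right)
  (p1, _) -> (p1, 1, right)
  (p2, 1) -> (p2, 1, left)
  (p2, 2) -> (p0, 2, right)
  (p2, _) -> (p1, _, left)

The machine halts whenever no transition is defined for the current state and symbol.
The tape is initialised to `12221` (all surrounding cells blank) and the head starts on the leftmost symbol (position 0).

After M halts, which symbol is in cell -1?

1

p0 | __[1]2221   read 1 → write _, move left, go to p0
p0 | _[_]_2221   read _ → write 1, move left, go to p1
p1 | [_]1_2221   read _ → write 1, move right, go to p1
p1 | 1[1]_2221   read 1 → write _, move right, go to p0
p0 | 1_[_]2221   read _ → write 1, move left, go to p1
p1 | 1[_]12221   read _ → write 1, move right, go to p1
p1 | 11[1]2221   read 1 → write _, move right, go to p0
p0 | 11_[2]221   read 2 → write _, move stay, go to p1
p1 | 11_[_]221   read _ → write 1, move right, go to p1
p1 | 11_1[2]21
Cell -1 holds 1 when M halts.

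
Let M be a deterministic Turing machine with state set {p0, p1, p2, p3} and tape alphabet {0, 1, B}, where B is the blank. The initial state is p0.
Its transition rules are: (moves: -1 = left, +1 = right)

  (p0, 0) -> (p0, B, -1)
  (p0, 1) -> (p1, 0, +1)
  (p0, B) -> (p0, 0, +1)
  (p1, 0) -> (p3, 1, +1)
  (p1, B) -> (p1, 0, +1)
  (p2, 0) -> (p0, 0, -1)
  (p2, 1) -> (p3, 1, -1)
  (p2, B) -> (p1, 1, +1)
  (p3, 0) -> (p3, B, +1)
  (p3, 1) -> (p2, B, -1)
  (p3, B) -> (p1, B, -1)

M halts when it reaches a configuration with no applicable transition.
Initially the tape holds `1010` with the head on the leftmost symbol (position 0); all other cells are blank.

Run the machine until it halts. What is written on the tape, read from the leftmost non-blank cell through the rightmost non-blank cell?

p0 | [1]010B   read 1 → write 0, move +1, go to p1
p1 | 0[0]10B   read 0 → write 1, move +1, go to p3
p3 | 01[1]0B   read 1 → write B, move -1, go to p2
p2 | 0[1]B0B   read 1 → write 1, move -1, go to p3
p3 | [0]1B0B   read 0 → write B, move +1, go to p3
p3 | B[1]B0B   read 1 → write B, move -1, go to p2
p2 | [B]BB0B   read B → write 1, move +1, go to p1
p1 | 1[B]B0B   read B → write 0, move +1, go to p1
p1 | 10[B]0B   read B → write 0, move +1, go to p1
p1 | 100[0]B   read 0 → write 1, move +1, go to p3
p3 | 1001[B]   read B → write B, move -1, go to p1
p1 | 100[1]B
The non-blank tape span at halt is 1001.

1001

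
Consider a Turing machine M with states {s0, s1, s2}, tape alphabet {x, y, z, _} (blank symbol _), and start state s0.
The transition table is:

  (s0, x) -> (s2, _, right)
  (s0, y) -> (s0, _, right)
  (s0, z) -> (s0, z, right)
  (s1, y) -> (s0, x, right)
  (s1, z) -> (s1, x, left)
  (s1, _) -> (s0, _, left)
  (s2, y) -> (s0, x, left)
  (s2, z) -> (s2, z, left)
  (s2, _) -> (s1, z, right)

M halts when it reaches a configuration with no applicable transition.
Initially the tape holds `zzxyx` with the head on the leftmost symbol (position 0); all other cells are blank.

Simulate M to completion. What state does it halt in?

state=s0 head=0 tape=[z]zxyx   (s0,z)→(s0,z,right)
state=s0 head=1 tape=z[z]xyx   (s0,z)→(s0,z,right)
state=s0 head=2 tape=zz[x]yx   (s0,x)→(s2,_,right)
state=s2 head=3 tape=zz_[y]x   (s2,y)→(s0,x,left)
state=s0 head=2 tape=zz[_]xx
No transition is defined for (s0, _); M halts in state s0.

s0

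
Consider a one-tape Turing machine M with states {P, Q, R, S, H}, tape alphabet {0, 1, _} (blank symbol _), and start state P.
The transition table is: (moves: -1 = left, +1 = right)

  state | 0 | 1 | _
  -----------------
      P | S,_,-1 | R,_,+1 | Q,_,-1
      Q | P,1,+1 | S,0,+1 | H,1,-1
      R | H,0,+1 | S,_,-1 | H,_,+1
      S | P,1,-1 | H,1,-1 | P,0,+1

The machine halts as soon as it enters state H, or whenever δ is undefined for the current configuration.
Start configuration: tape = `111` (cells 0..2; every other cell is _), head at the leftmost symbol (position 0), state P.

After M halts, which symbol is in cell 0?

state=P head=0 tape=[1]11__   (P,1)→(R,_,+1)
state=R head=1 tape=_[1]1__   (R,1)→(S,_,-1)
state=S head=0 tape=[_]_1__   (S,_)→(P,0,+1)
state=P head=1 tape=0[_]1__   (P,_)→(Q,_,-1)
state=Q head=0 tape=[0]_1__   (Q,0)→(P,1,+1)
state=P head=1 tape=1[_]1__   (P,_)→(Q,_,-1)
state=Q head=0 tape=[1]_1__   (Q,1)→(S,0,+1)
state=S head=1 tape=0[_]1__   (S,_)→(P,0,+1)
state=P head=2 tape=00[1]__   (P,1)→(R,_,+1)
state=R head=3 tape=00_[_]_   (R,_)→(H,_,+1)
state=H head=4 tape=00__[_]
Cell 0 holds 0 when M halts.

0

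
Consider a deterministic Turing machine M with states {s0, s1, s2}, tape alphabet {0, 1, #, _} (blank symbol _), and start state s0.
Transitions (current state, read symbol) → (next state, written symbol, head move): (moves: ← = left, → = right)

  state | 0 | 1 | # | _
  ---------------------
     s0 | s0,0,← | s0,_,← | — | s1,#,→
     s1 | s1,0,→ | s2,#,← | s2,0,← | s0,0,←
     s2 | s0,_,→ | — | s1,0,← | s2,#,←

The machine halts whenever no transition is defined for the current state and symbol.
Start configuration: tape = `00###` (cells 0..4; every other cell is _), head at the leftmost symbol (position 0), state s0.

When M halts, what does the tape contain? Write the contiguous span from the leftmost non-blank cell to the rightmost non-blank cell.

s0 | _[0]0###_   read 0 → write 0, move ←, go to s0
s0 | [_]00###_   read _ → write #, move →, go to s1
s1 | #[0]0###_   read 0 → write 0, move →, go to s1
s1 | #0[0]###_   read 0 → write 0, move →, go to s1
s1 | #00[#]##_   read # → write 0, move ←, go to s2
s2 | #0[0]0##_   read 0 → write _, move →, go to s0
s0 | #0_[0]##_   read 0 → write 0, move ←, go to s0
s0 | #0[_]0##_   read _ → write #, move →, go to s1
s1 | #0#[0]##_   read 0 → write 0, move →, go to s1
s1 | #0#0[#]#_   read # → write 0, move ←, go to s2
s2 | #0#[0]0#_   read 0 → write _, move →, go to s0
s0 | #0#_[0]#_   read 0 → write 0, move ←, go to s0
s0 | #0#[_]0#_   read _ → write #, move →, go to s1
s1 | #0##[0]#_   read 0 → write 0, move →, go to s1
s1 | #0##0[#]_   read # → write 0, move ←, go to s2
s2 | #0##[0]0_   read 0 → write _, move →, go to s0
s0 | #0##_[0]_   read 0 → write 0, move ←, go to s0
s0 | #0##[_]0_   read _ → write #, move →, go to s1
s1 | #0###[0]_   read 0 → write 0, move →, go to s1
s1 | #0###0[_]   read _ → write 0, move ←, go to s0
s0 | #0###[0]0   read 0 → write 0, move ←, go to s0
s0 | #0##[#]00
The non-blank tape span at halt is #0###00.

#0###00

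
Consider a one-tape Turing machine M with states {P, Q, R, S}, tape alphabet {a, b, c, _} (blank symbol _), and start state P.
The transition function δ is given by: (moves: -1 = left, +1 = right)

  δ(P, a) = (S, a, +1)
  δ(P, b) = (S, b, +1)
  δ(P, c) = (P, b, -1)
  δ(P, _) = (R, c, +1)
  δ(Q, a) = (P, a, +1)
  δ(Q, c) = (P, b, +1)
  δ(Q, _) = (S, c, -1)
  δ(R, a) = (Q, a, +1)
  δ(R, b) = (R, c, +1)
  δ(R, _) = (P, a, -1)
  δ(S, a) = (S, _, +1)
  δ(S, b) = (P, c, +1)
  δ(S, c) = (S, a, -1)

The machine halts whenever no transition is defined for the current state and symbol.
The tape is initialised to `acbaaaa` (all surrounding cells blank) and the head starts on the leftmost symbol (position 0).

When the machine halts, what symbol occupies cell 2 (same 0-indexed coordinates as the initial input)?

c

P | [a]cbaaaa_   read a → write a, move +1, go to S
S | a[c]baaaa_   read c → write a, move -1, go to S
S | [a]abaaaa_   read a → write _, move +1, go to S
S | _[a]baaaa_   read a → write _, move +1, go to S
S | __[b]aaaa_   read b → write c, move +1, go to P
P | __c[a]aaa_   read a → write a, move +1, go to S
S | __ca[a]aa_   read a → write _, move +1, go to S
S | __ca_[a]a_   read a → write _, move +1, go to S
S | __ca__[a]_   read a → write _, move +1, go to S
S | __ca___[_]
Cell 2 holds c when M halts.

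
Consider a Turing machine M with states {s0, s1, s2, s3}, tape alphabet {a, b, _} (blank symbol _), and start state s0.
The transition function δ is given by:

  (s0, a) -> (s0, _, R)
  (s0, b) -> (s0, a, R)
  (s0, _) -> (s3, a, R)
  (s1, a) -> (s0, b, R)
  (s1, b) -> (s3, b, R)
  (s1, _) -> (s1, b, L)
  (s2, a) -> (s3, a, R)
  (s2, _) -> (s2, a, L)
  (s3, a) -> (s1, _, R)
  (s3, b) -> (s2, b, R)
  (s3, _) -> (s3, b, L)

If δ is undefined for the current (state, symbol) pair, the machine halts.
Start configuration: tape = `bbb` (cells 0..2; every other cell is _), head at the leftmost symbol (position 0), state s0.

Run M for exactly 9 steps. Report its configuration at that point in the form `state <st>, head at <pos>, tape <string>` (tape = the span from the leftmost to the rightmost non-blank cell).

state s2, head at 5, tape aaa_bb

state=s0 head=0 tape=[b]bb___   (s0,b)→(s0,a,R)
state=s0 head=1 tape=a[b]b___   (s0,b)→(s0,a,R)
state=s0 head=2 tape=aa[b]___   (s0,b)→(s0,a,R)
state=s0 head=3 tape=aaa[_]__   (s0,_)→(s3,a,R)
state=s3 head=4 tape=aaaa[_]_   (s3,_)→(s3,b,L)
state=s3 head=3 tape=aaa[a]b_   (s3,a)→(s1,_,R)
state=s1 head=4 tape=aaa_[b]_   (s1,b)→(s3,b,R)
state=s3 head=5 tape=aaa_b[_]   (s3,_)→(s3,b,L)
state=s3 head=4 tape=aaa_[b]b   (s3,b)→(s2,b,R)
state=s2 head=5 tape=aaa_b[b]
After 9 steps: state s2, head at 5, tape aaa_bb.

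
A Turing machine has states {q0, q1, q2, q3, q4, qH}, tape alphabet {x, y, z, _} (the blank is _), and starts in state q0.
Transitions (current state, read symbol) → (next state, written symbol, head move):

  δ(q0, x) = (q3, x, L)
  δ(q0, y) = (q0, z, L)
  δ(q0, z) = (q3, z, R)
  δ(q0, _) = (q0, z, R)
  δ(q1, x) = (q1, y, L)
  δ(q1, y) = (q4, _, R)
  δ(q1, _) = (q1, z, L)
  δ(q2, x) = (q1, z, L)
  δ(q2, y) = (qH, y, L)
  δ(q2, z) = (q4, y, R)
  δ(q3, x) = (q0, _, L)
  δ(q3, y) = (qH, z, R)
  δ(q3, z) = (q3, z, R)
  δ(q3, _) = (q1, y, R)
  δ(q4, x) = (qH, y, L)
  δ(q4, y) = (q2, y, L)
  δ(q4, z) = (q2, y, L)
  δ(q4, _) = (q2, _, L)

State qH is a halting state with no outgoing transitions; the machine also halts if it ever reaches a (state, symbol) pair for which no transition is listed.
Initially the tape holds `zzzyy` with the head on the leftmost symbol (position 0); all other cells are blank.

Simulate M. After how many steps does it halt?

state=q0 head=0 tape=[z]zzyy   (q0,z)→(q3,z,R)
state=q3 head=1 tape=z[z]zyy   (q3,z)→(q3,z,R)
state=q3 head=2 tape=zz[z]yy   (q3,z)→(q3,z,R)
state=q3 head=3 tape=zzz[y]y   (q3,y)→(qH,z,R)
state=qH head=4 tape=zzzz[y]
M halts after 4 transitions.

4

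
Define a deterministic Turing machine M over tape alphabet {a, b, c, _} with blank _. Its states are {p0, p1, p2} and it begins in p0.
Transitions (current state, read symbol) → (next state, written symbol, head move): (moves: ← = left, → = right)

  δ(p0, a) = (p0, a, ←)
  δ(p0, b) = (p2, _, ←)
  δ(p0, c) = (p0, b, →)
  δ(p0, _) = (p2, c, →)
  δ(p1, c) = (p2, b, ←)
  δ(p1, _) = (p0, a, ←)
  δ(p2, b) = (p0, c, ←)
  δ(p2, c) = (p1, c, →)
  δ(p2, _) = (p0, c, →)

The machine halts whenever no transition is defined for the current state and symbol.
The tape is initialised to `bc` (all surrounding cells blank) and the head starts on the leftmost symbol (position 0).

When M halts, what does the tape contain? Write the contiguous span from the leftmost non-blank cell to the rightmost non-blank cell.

state=p0 head=0 tape=__[b]c_   (p0,b)→(p2,_,←)
state=p2 head=-1 tape=_[_]_c_   (p2,_)→(p0,c,→)
state=p0 head=0 tape=_c[_]c_   (p0,_)→(p2,c,→)
state=p2 head=1 tape=_cc[c]_   (p2,c)→(p1,c,→)
state=p1 head=2 tape=_ccc[_]   (p1,_)→(p0,a,←)
state=p0 head=1 tape=_cc[c]a   (p0,c)→(p0,b,→)
state=p0 head=2 tape=_ccb[a]   (p0,a)→(p0,a,←)
state=p0 head=1 tape=_cc[b]a   (p0,b)→(p2,_,←)
state=p2 head=0 tape=_c[c]_a   (p2,c)→(p1,c,→)
state=p1 head=1 tape=_cc[_]a   (p1,_)→(p0,a,←)
state=p0 head=0 tape=_c[c]aa   (p0,c)→(p0,b,→)
state=p0 head=1 tape=_cb[a]a   (p0,a)→(p0,a,←)
state=p0 head=0 tape=_c[b]aa   (p0,b)→(p2,_,←)
state=p2 head=-1 tape=_[c]_aa   (p2,c)→(p1,c,→)
state=p1 head=0 tape=_c[_]aa   (p1,_)→(p0,a,←)
state=p0 head=-1 tape=_[c]aaa   (p0,c)→(p0,b,→)
state=p0 head=0 tape=_b[a]aa   (p0,a)→(p0,a,←)
state=p0 head=-1 tape=_[b]aaa   (p0,b)→(p2,_,←)
state=p2 head=-2 tape=[_]_aaa   (p2,_)→(p0,c,→)
state=p0 head=-1 tape=c[_]aaa   (p0,_)→(p2,c,→)
state=p2 head=0 tape=cc[a]aa
The non-blank tape span at halt is ccaaa.

ccaaa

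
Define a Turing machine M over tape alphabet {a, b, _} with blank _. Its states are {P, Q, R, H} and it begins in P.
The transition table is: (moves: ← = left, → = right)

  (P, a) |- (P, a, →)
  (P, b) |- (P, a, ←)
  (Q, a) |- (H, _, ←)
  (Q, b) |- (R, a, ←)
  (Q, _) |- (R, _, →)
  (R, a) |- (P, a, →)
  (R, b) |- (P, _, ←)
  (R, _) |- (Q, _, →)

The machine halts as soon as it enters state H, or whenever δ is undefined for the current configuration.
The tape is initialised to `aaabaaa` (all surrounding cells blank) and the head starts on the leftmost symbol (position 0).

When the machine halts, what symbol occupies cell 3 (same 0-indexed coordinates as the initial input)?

a

P | [a]aabaaa_   read a → write a, move →, go to P
P | a[a]abaaa_   read a → write a, move →, go to P
P | aa[a]baaa_   read a → write a, move →, go to P
P | aaa[b]aaa_   read b → write a, move ←, go to P
P | aa[a]aaaa_   read a → write a, move →, go to P
P | aaa[a]aaa_   read a → write a, move →, go to P
P | aaaa[a]aa_   read a → write a, move →, go to P
P | aaaaa[a]a_   read a → write a, move →, go to P
P | aaaaaa[a]_   read a → write a, move →, go to P
P | aaaaaaa[_]
Cell 3 holds a when M halts.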